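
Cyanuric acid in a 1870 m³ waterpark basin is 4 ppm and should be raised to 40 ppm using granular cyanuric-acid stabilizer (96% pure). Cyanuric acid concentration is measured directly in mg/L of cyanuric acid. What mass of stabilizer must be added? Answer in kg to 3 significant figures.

70.1 kg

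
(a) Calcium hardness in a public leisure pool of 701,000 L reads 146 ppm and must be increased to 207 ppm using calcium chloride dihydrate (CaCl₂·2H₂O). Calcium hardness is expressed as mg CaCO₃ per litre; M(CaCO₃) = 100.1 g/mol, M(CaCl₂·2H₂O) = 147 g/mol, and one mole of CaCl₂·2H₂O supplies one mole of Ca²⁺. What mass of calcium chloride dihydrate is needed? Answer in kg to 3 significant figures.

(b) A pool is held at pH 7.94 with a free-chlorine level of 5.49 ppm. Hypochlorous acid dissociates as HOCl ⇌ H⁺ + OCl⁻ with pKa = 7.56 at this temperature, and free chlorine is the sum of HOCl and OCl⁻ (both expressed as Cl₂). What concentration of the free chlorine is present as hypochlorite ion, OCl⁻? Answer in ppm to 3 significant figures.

(a) 62.8 kg; (b) 3.87 ppm

(a) Hardness to add: (207 − 146) = 61 mg/L as CaCO₃ × 701,000 L = 42,760 g as CaCO₃.
(a) Moles of Ca²⁺ (1 mol Ca²⁺ ≡ 1 mol CaCO₃): 42,760 / 100.1 g/mol = 427.2 mol.
(a) Mass of CaCl₂·2H₂O: 427.2 × 147 = 62,800 g.

(b) [OCl⁻]/[HOCl] = 10^(pH − pKa) = 10^(7.94 − 7.56) = 10^0.38 = 2.399.
(b) Fraction as HOCl = 1 / (1 + 2.399) = 0.2942.
(b) OCl⁻ = (1 − 0.2942) × 5.49 ppm = 3.875 ppm.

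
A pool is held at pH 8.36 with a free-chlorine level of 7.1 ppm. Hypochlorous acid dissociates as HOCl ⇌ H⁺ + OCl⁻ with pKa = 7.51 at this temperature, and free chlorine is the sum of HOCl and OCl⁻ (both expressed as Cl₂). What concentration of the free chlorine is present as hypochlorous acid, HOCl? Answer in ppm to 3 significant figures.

[OCl⁻]/[HOCl] = 10^(pH − pKa) = 10^(8.36 − 7.51) = 10^0.85 = 7.079.
Fraction as HOCl = 1 / (1 + 7.079) = 0.1238.
HOCl = 0.1238 × 7.1 ppm = 0.8788 ppm.

0.879 ppm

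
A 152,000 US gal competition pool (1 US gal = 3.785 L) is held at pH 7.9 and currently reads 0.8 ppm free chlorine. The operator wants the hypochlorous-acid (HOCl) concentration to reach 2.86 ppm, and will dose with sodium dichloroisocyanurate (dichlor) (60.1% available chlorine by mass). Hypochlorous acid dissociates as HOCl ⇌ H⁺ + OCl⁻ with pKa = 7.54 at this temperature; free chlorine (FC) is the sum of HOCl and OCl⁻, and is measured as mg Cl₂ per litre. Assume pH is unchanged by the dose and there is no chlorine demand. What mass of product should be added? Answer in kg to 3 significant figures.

8.24 kg

Volume: 152,000 US gal × 3.785 L/gal = 575,320 L.
[OCl⁻]/[HOCl] = 10^(pH − pKa) = 10^(7.9 − 7.54) = 2.291; fraction as HOCl = 1/(1 + 2.291) = 0.3039.
Free chlorine required for 2.86 ppm HOCl: 2.86 / 0.3039 = 9.412 ppm.
FC to add: 9.412 − 0.8 = 8.612 mg/L as Cl₂.
Cl₂ equivalent: 8.612 mg/L × 575,320 L = 4955 g.
Product at 60.1% available Cl: 4955 / 0.601 = 8244 g.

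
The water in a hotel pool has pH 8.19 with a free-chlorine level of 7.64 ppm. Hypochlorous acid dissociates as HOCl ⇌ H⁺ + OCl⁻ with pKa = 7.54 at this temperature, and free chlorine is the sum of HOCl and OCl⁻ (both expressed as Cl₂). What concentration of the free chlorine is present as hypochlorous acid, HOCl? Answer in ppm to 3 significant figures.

[OCl⁻]/[HOCl] = 10^(pH − pKa) = 10^(8.19 − 7.54) = 10^0.65 = 4.467.
Fraction as HOCl = 1 / (1 + 4.467) = 0.1829.
HOCl = 0.1829 × 7.64 ppm = 1.398 ppm.

1.40 ppm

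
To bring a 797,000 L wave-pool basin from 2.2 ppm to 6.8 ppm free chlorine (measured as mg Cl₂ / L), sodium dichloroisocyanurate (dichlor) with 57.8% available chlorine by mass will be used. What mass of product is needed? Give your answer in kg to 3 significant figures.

Chlorine deficit: 6.8 − 2.2 = 4.6 ppm = 4.6 mg/L as Cl₂.
Cl₂ equivalent needed: 4.6 mg/L × 797,000 L = 3,666,000 mg = 3666 g.
Product at 57.8% available chlorine: 3666 / 0.578 = 6343 g.

6.34 kg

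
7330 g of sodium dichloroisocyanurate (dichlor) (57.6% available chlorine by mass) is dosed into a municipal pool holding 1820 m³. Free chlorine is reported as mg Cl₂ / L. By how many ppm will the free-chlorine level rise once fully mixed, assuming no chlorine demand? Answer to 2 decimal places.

Volume: 1820 m³ = 1,820,000 L.
Available chlorine delivered: 7330 g × 0.576 = 4222 g as Cl₂.
Concentration rise: 4222 g / 1,820,000 L = 2.32 mg/L = 2.32 ppm.

2.32 ppm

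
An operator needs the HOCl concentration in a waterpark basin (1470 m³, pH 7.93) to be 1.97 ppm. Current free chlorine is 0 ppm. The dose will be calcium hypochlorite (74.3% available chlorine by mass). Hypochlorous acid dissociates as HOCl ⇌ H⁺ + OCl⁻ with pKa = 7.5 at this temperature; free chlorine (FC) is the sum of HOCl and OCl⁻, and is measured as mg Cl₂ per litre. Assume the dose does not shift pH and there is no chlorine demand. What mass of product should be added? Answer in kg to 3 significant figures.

Volume: 1470 m³ = 1,470,000 L.
[OCl⁻]/[HOCl] = 10^(pH − pKa) = 10^(7.93 − 7.5) = 2.692; fraction as HOCl = 1/(1 + 2.692) = 0.2709.
Free chlorine required for 1.97 ppm HOCl: 1.97 / 0.2709 = 7.272 ppm.
FC to add: 7.272 − 0 = 7.272 mg/L as Cl₂.
Cl₂ equivalent: 7.272 mg/L × 1,470,000 L = 10,690 g.
Product at 74.3% available Cl: 10,690 / 0.743 = 14,390 g.

14.4 kg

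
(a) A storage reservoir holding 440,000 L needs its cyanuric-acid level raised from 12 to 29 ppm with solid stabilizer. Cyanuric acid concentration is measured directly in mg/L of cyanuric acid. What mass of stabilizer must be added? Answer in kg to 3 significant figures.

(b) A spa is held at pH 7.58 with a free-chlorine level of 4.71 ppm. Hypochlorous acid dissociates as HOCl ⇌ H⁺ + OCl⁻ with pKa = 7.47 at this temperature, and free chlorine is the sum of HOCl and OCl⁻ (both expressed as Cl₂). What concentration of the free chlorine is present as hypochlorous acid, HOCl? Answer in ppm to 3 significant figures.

(a) 7.48 kg; (b) 2.06 ppm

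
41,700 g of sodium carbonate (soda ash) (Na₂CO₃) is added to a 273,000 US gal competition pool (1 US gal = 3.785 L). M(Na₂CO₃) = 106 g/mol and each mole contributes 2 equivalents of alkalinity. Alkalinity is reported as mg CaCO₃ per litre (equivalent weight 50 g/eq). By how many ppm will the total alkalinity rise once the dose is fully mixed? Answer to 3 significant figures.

38.1 ppm

Volume: 273,000 US gal × 3.785 L/gal = 1,033,305 L.
Moles of Na₂CO₃: 41,700 g ÷ 106 g/mol = 393.4 mol → 786.8 eq of alkalinity.
As CaCO₃: 786.8 eq × 50 g/eq = 39,340 g.
Rise: 39,340 g / 1,033,305 L × 1000 = 38.07 mg/L.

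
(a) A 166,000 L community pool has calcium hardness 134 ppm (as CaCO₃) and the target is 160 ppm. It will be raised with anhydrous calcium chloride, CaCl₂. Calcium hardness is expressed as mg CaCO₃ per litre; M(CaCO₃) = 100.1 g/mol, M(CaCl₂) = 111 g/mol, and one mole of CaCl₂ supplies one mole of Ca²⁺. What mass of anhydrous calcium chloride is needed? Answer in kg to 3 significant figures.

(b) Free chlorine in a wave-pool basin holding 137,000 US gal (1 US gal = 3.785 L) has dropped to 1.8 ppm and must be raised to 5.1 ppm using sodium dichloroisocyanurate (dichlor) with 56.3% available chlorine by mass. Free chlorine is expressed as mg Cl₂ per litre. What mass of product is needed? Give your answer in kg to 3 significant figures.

(a) 4.79 kg; (b) 3.04 kg

(a) Hardness to add: (160 − 134) = 26 mg/L as CaCO₃ × 166,000 L = 4316 g as CaCO₃.
(a) Moles of Ca²⁺ (1 mol Ca²⁺ ≡ 1 mol CaCO₃): 4316 / 100.1 g/mol = 43.12 mol.
(a) Mass of CaCl₂: 43.12 × 111 = 4786 g.

(b) Volume: 137,000 US gal × 3.785 L/gal = 518,545 L.
(b) Chlorine deficit: 5.1 − 1.8 = 3.3 ppm = 3.3 mg/L as Cl₂.
(b) Cl₂ equivalent needed: 3.3 mg/L × 518,545 L = 1,711,000 mg = 1711 g.
(b) Product at 56.3% available chlorine: 1711 / 0.563 = 3039 g.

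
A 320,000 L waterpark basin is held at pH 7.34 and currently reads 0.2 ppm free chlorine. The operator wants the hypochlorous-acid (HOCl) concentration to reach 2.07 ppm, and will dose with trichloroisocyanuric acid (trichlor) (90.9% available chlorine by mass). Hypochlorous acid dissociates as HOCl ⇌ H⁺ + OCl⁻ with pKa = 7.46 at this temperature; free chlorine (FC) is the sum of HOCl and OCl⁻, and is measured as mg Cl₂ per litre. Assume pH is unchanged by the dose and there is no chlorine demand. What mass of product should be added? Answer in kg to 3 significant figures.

1.21 kg

[OCl⁻]/[HOCl] = 10^(pH − pKa) = 10^(7.34 − 7.46) = 0.7586; fraction as HOCl = 1/(1 + 0.7586) = 0.5686.
Free chlorine required for 2.07 ppm HOCl: 2.07 / 0.5686 = 3.64 ppm.
FC to add: 3.64 − 0.2 = 3.44 mg/L as Cl₂.
Cl₂ equivalent: 3.44 mg/L × 320,000 L = 1101 g.
Product at 90.9% available Cl: 1101 / 0.909 = 1211 g.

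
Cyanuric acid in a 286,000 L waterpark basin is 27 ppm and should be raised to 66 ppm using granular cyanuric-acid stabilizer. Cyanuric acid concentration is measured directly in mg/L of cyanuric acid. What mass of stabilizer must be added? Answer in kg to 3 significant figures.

CYA to add: (66 − 27) = 39 mg/L × 286,000 L = 11,150 g cyanuric acid.

11.2 kg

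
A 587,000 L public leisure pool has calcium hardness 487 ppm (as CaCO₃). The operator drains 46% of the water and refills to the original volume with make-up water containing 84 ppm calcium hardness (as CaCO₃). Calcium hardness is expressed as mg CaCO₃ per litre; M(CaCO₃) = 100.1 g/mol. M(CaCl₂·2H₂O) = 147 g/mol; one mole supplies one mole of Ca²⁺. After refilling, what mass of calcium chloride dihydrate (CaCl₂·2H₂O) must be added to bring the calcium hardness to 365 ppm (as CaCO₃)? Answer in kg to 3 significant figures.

54.6 kg

After draining 46% and refilling: 487 × 0.54 + 84 × 0.46 = 301.62 ppm.
Deficit to target: 365 − 301.62 = 63.38 mg/L.
As CaCO₃: 63.38 mg/L × 587,000 L = 37,200 g; ÷ 100.1 = 371.7 mol Ca²⁺.
Mass: 371.7 × 147 = 54,640 g.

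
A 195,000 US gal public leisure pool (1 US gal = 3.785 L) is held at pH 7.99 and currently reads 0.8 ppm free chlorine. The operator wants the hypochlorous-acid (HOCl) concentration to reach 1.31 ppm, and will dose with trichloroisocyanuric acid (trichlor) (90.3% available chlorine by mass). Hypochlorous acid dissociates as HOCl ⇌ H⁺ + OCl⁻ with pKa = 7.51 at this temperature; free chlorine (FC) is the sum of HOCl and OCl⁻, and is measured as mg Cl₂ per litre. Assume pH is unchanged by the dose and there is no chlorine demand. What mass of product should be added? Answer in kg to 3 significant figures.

Volume: 195,000 US gal × 3.785 L/gal = 738,075 L.
[OCl⁻]/[HOCl] = 10^(pH − pKa) = 10^(7.99 − 7.51) = 3.02; fraction as HOCl = 1/(1 + 3.02) = 0.2488.
Free chlorine required for 1.31 ppm HOCl: 1.31 / 0.2488 = 5.266 ppm.
FC to add: 5.266 − 0.8 = 4.466 mg/L as Cl₂.
Cl₂ equivalent: 4.466 mg/L × 738,075 L = 3296 g.
Product at 90.3% available Cl: 3296 / 0.903 = 3650 g.

3.65 kg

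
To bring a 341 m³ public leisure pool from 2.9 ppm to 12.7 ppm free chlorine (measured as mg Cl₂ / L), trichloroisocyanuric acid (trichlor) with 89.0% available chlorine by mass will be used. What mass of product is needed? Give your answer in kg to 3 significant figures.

3.75 kg

Volume: 341 m³ = 341,000 L.
Chlorine deficit: 12.7 − 2.9 = 9.8 ppm = 9.8 mg/L as Cl₂.
Cl₂ equivalent needed: 9.8 mg/L × 341,000 L = 3,342,000 mg = 3342 g.
Product at 89.0% available chlorine: 3342 / 0.89 = 3755 g.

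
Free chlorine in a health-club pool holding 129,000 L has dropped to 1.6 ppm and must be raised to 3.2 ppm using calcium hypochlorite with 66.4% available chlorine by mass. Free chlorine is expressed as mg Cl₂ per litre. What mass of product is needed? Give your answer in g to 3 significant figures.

Chlorine deficit: 3.2 − 1.6 = 1.6 ppm = 1.6 mg/L as Cl₂.
Cl₂ equivalent needed: 1.6 mg/L × 129,000 L = 206,400 mg = 206.4 g.
Product at 66.4% available chlorine: 206.4 / 0.664 = 310.8 g.

311 g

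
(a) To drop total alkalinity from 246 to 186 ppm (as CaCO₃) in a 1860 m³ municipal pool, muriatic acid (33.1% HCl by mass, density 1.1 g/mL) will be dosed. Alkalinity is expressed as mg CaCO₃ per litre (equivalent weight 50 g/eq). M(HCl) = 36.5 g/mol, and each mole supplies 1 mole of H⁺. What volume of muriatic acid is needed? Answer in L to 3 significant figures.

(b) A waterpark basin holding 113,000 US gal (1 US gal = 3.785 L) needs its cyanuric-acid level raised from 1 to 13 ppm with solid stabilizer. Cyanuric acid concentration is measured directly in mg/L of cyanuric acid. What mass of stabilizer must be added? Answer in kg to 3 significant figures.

(a) Volume: 1860 m³ = 1,860,000 L.
(a) Alkalinity to neutralize: (246 − 186) = 60 mg/L as CaCO₃ × 1,860,000 L = 111,600 g as CaCO₃.
(a) Equivalents of H⁺ required: 111,600 ÷ 50 g/eq = 2232 eq = 2232 mol HCl.
(a) Mass of HCl: 2232 × 36.5 = 81,470 g.
(a) Mass of 33.1% solution: 81,470 / 0.331 = 246,100 g.
(a) Volume: 246,100 g ÷ 1.1 g/mL = 223,800 mL.

(b) Volume: 113,000 US gal × 3.785 L/gal = 427,705 L.
(b) CYA to add: (13 − 1) = 12 mg/L × 427,705 L = 5132 g cyanuric acid.

(a) 224 L; (b) 5.13 kg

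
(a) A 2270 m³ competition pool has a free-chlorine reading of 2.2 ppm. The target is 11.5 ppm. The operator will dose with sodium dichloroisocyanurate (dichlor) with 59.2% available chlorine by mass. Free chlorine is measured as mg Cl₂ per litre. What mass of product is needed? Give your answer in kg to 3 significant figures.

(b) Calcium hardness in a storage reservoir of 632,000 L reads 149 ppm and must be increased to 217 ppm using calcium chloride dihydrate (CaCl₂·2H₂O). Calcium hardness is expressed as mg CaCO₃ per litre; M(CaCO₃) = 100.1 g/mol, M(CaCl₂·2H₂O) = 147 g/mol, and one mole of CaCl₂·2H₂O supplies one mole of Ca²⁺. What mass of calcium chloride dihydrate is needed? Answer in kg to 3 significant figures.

(a) Volume: 2270 m³ = 2,270,000 L.
(a) Chlorine deficit: 11.5 − 2.2 = 9.3 ppm = 9.3 mg/L as Cl₂.
(a) Cl₂ equivalent needed: 9.3 mg/L × 2,270,000 L = 21,110,000 mg = 21,110 g.
(a) Product at 59.2% available chlorine: 21,110 / 0.592 = 35,660 g.

(b) Hardness to add: (217 − 149) = 68 mg/L as CaCO₃ × 632,000 L = 42,980 g as CaCO₃.
(b) Moles of Ca²⁺ (1 mol Ca²⁺ ≡ 1 mol CaCO₃): 42,980 / 100.1 g/mol = 429.3 mol.
(b) Mass of CaCl₂·2H₂O: 429.3 × 147 = 63,110 g.

(a) 35.7 kg; (b) 63.1 kg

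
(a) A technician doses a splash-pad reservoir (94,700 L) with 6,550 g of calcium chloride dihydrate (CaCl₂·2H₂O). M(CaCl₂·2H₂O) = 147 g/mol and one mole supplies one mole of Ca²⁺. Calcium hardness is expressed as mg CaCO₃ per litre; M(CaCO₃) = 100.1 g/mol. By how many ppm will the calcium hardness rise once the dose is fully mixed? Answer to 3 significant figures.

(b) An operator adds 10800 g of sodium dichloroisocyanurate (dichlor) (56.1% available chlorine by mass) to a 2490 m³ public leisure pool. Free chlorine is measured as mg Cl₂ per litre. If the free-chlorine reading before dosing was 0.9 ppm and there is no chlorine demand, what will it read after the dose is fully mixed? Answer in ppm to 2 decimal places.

(a) 47.1 ppm; (b) 3.33 ppm

(a) Moles of Ca²⁺: 6,550 g ÷ 147 g/mol = 44.56 mol.
(a) As CaCO₃: 44.56 mol × 100.1 g/mol = 4460 g.
(a) Rise: 4460 g / 94,700 L × 1000 = 47.1 mg/L.

(b) Volume: 2490 m³ = 2,490,000 L.
(b) Available chlorine delivered: 10,800 g × 0.561 = 6059 g as Cl₂.
(b) Concentration rise: 6059 g / 2,490,000 L = 2.433 mg/L = 2.43 ppm.
(b) Final FC: 0.9 + 2.43 = 3.33 ppm.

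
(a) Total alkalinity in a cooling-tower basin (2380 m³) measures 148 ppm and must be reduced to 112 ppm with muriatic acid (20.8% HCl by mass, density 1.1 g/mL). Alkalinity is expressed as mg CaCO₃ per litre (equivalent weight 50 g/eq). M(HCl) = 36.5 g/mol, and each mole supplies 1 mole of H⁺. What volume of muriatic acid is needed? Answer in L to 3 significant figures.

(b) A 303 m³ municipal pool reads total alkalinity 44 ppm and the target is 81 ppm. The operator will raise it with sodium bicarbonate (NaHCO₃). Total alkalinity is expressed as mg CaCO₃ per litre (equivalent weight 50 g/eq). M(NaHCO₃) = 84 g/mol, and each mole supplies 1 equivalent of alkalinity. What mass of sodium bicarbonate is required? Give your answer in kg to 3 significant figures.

(a) 273 L; (b) 18.8 kg

(a) Volume: 2380 m³ = 2,380,000 L.
(a) Alkalinity to neutralize: (148 − 112) = 36 mg/L as CaCO₃ × 2,380,000 L = 85,680 g as CaCO₃.
(a) Equivalents of H⁺ required: 85,680 ÷ 50 g/eq = 1714 eq = 1714 mol HCl.
(a) Mass of HCl: 1714 × 36.5 = 62,550 g.
(a) Mass of 20.8% solution: 62,550 / 0.208 = 300,700 g.
(a) Volume: 300,700 g ÷ 1.1 g/mL = 273,400 mL.

(b) Volume: 303 m³ = 303,000 L.
(b) Alkalinity to add: (81 − 44) = 37 mg/L as CaCO₃ × 303,000 L = 11,210 g as CaCO₃.
(b) Equivalents: 11,210 g ÷ 50 g/eq = 224.2 eq.
(b) NaHCO₃ supplies 1 eq per mole → 224.2 mol.
(b) Mass: 224.2 mol × 84 g/mol = 18,830 g.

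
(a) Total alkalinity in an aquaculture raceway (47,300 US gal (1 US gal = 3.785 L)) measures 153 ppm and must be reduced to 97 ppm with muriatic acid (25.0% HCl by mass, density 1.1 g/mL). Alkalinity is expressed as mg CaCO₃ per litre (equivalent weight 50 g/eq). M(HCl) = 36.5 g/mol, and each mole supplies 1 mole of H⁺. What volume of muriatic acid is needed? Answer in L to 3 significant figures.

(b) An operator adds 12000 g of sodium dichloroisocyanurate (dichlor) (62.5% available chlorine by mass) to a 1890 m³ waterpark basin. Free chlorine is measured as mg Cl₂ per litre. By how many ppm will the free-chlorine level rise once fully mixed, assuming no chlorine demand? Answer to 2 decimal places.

(a) Volume: 47,300 US gal × 3.785 L/gal = 179,030 L.
(a) Alkalinity to neutralize: (153 − 97) = 56 mg/L as CaCO₃ × 179,030 L = 10,030 g as CaCO₃.
(a) Equivalents of H⁺ required: 10,030 ÷ 50 g/eq = 200.5 eq = 200.5 mol HCl.
(a) Mass of HCl: 200.5 × 36.5 = 7319 g.
(a) Mass of 25.0% solution: 7319 / 0.25 = 29,280 g.
(a) Volume: 29,280 g ÷ 1.1 g/mL = 26,610 mL.

(b) Volume: 1890 m³ = 1,890,000 L.
(b) Available chlorine delivered: 12,000 g × 0.625 = 7500 g as Cl₂.
(b) Concentration rise: 7500 g / 1,890,000 L = 3.968 mg/L = 3.97 ppm.

(a) 26.6 L; (b) 3.97 ppm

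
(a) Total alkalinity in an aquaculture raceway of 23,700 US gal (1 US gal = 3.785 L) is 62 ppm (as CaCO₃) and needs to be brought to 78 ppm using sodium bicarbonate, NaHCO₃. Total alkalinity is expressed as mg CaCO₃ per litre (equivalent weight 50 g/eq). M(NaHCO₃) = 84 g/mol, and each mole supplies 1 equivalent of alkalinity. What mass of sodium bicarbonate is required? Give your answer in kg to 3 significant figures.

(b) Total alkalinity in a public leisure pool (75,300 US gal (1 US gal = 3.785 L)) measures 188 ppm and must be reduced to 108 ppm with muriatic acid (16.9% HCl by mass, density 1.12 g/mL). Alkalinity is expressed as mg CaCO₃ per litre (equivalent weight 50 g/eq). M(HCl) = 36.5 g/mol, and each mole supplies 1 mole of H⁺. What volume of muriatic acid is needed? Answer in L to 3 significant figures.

(a) 2.41 kg; (b) 87.9 L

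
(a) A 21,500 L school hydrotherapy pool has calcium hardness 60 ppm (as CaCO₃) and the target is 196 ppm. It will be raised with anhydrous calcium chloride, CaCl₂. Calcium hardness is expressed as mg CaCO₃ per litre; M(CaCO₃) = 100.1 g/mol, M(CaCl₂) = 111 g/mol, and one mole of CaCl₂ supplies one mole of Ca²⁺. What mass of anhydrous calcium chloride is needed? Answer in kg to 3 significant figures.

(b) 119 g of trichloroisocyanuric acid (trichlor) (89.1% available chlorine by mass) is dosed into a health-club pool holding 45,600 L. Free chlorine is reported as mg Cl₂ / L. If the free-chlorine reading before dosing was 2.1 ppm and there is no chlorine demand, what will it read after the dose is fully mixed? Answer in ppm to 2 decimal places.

(a) 3.24 kg; (b) 4.43 ppm

(a) Hardness to add: (196 − 60) = 136 mg/L as CaCO₃ × 21,500 L = 2924 g as CaCO₃.
(a) Moles of Ca²⁺ (1 mol Ca²⁺ ≡ 1 mol CaCO₃): 2924 / 100.1 g/mol = 29.21 mol.
(a) Mass of CaCl₂: 29.21 × 111 = 3242 g.

(b) Available chlorine delivered: 119 g × 0.891 = 106 g as Cl₂.
(b) Concentration rise: 106 g / 45,600 L = 2.325 mg/L = 2.33 ppm.
(b) Final FC: 2.1 + 2.33 = 4.43 ppm.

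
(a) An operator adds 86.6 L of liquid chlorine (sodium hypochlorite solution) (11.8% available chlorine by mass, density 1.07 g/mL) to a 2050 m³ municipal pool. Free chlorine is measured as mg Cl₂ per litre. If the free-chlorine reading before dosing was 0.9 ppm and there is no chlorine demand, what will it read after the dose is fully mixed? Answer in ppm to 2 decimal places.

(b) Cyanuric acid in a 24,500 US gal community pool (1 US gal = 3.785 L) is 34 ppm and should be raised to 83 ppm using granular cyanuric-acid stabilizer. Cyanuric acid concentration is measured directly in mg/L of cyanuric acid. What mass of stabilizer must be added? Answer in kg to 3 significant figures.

(a) Volume: 2050 m³ = 2,050,000 L.
(a) Mass of solution: 86.6 L × 1000 mL/L × 1.07 g/mL = 92,660 g.
(a) Available chlorine delivered: 92,660 g × 0.118 = 10,930 g as Cl₂.
(a) Concentration rise: 10,930 g / 2,050,000 L = 5.334 mg/L = 5.33 ppm.
(a) Final FC: 0.9 + 5.33 = 6.23 ppm.

(b) Volume: 24,500 US gal × 3.785 L/gal = 92,732 L.
(b) CYA to add: (83 − 34) = 49 mg/L × 92,732 L = 4544 g cyanuric acid.

(a) 6.23 ppm; (b) 4.54 kg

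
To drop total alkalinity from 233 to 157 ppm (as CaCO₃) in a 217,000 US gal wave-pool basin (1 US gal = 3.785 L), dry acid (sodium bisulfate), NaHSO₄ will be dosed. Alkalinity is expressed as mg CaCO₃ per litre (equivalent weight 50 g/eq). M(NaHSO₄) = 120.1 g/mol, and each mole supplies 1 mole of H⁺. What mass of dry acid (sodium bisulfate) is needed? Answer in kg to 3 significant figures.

Volume: 217,000 US gal × 3.785 L/gal = 821,345 L.
Alkalinity to neutralize: (233 − 157) = 76 mg/L as CaCO₃ × 821,345 L = 62,420 g as CaCO₃.
Equivalents of H⁺ required: 62,420 ÷ 50 g/eq = 1248 eq = 1248 mol NaHSO₄.
Mass of NaHSO₄: 1248 × 120.1 = 149,900 g.

150 kg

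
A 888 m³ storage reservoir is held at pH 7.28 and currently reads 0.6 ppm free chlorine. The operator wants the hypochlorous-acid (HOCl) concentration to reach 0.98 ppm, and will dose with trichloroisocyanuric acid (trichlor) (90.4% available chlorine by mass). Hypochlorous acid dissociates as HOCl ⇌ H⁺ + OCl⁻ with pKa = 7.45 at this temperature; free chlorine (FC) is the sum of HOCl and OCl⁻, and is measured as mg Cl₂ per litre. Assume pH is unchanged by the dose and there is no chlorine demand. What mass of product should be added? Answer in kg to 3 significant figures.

Volume: 888 m³ = 888,000 L.
[OCl⁻]/[HOCl] = 10^(pH − pKa) = 10^(7.28 − 7.45) = 0.6761; fraction as HOCl = 1/(1 + 0.6761) = 0.5966.
Free chlorine required for 0.98 ppm HOCl: 0.98 / 0.5966 = 1.643 ppm.
FC to add: 1.643 − 0.6 = 1.043 mg/L as Cl₂.
Cl₂ equivalent: 1.043 mg/L × 888,000 L = 925.8 g.
Product at 90.4% available Cl: 925.8 / 0.904 = 1024 g.

1.02 kg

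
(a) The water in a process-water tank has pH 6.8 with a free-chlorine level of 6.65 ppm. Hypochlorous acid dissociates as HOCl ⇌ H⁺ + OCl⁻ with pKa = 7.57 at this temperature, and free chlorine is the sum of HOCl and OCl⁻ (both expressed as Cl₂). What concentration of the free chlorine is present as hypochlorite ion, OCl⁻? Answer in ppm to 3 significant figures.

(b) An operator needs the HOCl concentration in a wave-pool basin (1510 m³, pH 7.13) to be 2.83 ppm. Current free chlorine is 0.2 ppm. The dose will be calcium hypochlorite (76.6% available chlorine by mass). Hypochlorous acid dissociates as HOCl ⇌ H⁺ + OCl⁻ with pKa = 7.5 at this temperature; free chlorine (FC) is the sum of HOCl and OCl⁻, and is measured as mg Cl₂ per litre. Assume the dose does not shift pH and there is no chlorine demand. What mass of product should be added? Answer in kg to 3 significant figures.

(a) [OCl⁻]/[HOCl] = 10^(pH − pKa) = 10^(6.8 − 7.57) = 10^-0.77 = 0.1698.
(a) Fraction as HOCl = 1 / (1 + 0.1698) = 0.8548.
(a) OCl⁻ = (1 − 0.8548) × 6.65 ppm = 0.9654 ppm.

(b) Volume: 1510 m³ = 1,510,000 L.
(b) [OCl⁻]/[HOCl] = 10^(pH − pKa) = 10^(7.13 − 7.5) = 0.4266; fraction as HOCl = 1/(1 + 0.4266) = 0.701.
(b) Free chlorine required for 2.83 ppm HOCl: 2.83 / 0.701 = 4.037 ppm.
(b) FC to add: 4.037 − 0.2 = 3.837 mg/L as Cl₂.
(b) Cl₂ equivalent: 3.837 mg/L × 1,510,000 L = 5794 g.
(b) Product at 76.6% available Cl: 5794 / 0.766 = 7564 g.

(a) 0.965 ppm; (b) 7.56 kg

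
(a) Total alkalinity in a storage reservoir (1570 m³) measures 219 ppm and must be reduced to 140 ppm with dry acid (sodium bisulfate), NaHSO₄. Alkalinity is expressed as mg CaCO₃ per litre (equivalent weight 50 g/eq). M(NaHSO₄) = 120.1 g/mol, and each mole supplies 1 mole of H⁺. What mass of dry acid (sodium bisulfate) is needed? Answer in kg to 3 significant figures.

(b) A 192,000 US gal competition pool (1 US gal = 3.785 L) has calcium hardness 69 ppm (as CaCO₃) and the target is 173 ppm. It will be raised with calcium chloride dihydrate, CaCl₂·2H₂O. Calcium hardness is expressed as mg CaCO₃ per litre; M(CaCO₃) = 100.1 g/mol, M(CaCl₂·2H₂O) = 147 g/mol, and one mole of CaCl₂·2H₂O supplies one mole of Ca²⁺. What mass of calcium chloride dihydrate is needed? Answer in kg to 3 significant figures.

(a) 298 kg; (b) 111 kg

(a) Volume: 1570 m³ = 1,570,000 L.
(a) Alkalinity to neutralize: (219 − 140) = 79 mg/L as CaCO₃ × 1,570,000 L = 124,000 g as CaCO₃.
(a) Equivalents of H⁺ required: 124,000 ÷ 50 g/eq = 2481 eq = 2481 mol NaHSO₄.
(a) Mass of NaHSO₄: 2481 × 120.1 = 297,900 g.

(b) Volume: 192,000 US gal × 3.785 L/gal = 726,720 L.
(b) Hardness to add: (173 − 69) = 104 mg/L as CaCO₃ × 726,720 L = 75,580 g as CaCO₃.
(b) Moles of Ca²⁺ (1 mol Ca²⁺ ≡ 1 mol CaCO₃): 75,580 / 100.1 g/mol = 755 mol.
(b) Mass of CaCl₂·2H₂O: 755 × 147 = 111,000 g.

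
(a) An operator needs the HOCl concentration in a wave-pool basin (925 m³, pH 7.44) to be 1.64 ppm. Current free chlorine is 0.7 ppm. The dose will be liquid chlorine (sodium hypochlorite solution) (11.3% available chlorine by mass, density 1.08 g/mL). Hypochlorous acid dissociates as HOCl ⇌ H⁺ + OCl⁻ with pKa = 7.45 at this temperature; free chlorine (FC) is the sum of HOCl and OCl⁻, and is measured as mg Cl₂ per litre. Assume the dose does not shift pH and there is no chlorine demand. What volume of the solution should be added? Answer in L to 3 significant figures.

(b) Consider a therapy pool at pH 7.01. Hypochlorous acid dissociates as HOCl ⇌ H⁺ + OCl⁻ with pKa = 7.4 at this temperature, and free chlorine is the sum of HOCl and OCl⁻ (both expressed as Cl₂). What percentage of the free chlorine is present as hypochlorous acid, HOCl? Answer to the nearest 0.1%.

(a) 19.3 L; (b) 71.1%

(a) Volume: 925 m³ = 925,000 L.
(a) [OCl⁻]/[HOCl] = 10^(pH − pKa) = 10^(7.44 − 7.45) = 0.9772; fraction as HOCl = 1/(1 + 0.9772) = 0.5058.
(a) Free chlorine required for 1.64 ppm HOCl: 1.64 / 0.5058 = 3.243 ppm.
(a) FC to add: 3.243 − 0.7 = 2.543 mg/L as Cl₂.
(a) Cl₂ equivalent: 2.543 mg/L × 925,000 L = 2352 g.
(a) Product at 11.3% available Cl: 2352 / 0.113 = 20,810 g.
(a) Volume: 20,810 g ÷ 1.08 g/mL = 19,270 mL.

(b) [OCl⁻]/[HOCl] = 10^(pH − pKa) = 10^(7.01 − 7.4) = 10^-0.39 = 0.4074.
(b) Fraction as HOCl = 1 / (1 + 0.4074) = 0.7105.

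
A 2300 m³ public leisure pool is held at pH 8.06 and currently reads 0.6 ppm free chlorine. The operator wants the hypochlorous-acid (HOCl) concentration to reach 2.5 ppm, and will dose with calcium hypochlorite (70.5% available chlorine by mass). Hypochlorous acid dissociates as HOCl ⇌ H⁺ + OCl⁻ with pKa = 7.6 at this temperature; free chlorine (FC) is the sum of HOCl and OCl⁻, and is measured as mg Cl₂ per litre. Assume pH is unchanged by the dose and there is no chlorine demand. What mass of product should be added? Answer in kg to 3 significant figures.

29.7 kg

Volume: 2300 m³ = 2,300,000 L.
[OCl⁻]/[HOCl] = 10^(pH − pKa) = 10^(8.06 − 7.6) = 2.884; fraction as HOCl = 1/(1 + 2.884) = 0.2575.
Free chlorine required for 2.5 ppm HOCl: 2.5 / 0.2575 = 9.71 ppm.
FC to add: 9.71 − 0.6 = 9.11 mg/L as Cl₂.
Cl₂ equivalent: 9.11 mg/L × 2,300,000 L = 20,950 g.
Product at 70.5% available Cl: 20,950 / 0.705 = 29,720 g.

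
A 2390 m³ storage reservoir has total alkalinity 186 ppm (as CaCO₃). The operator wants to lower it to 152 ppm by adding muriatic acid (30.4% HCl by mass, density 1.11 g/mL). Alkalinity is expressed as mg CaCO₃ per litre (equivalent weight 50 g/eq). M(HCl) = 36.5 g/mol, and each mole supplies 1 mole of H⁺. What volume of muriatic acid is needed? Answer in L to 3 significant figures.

Volume: 2390 m³ = 2,390,000 L.
Alkalinity to neutralize: (186 − 152) = 34 mg/L as CaCO₃ × 2,390,000 L = 81,260 g as CaCO₃.
Equivalents of H⁺ required: 81,260 ÷ 50 g/eq = 1625 eq = 1625 mol HCl.
Mass of HCl: 1625 × 36.5 = 59,320 g.
Mass of 30.4% solution: 59,320 / 0.304 = 195,100 g.
Volume: 195,100 g ÷ 1.11 g/mL = 175,800 mL.

176 L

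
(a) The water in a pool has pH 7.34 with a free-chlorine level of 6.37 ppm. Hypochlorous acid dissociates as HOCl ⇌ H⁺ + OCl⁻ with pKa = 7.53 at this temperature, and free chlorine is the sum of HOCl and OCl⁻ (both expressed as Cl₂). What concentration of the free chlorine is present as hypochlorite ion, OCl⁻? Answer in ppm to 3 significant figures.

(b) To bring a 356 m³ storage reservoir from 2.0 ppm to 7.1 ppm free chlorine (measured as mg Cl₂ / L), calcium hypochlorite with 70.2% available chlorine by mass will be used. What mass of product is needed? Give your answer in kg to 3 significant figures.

(a) [OCl⁻]/[HOCl] = 10^(pH − pKa) = 10^(7.34 − 7.53) = 10^-0.19 = 0.6457.
(a) Fraction as HOCl = 1 / (1 + 0.6457) = 0.6077.
(a) OCl⁻ = (1 − 0.6077) × 6.37 ppm = 2.499 ppm.

(b) Volume: 356 m³ = 356,000 L.
(b) Chlorine deficit: 7.1 − 2.0 = 5.1 ppm = 5.1 mg/L as Cl₂.
(b) Cl₂ equivalent needed: 5.1 mg/L × 356,000 L = 1,816,000 mg = 1816 g.
(b) Product at 70.2% available chlorine: 1816 / 0.702 = 2586 g.

(a) 2.50 ppm; (b) 2.59 kg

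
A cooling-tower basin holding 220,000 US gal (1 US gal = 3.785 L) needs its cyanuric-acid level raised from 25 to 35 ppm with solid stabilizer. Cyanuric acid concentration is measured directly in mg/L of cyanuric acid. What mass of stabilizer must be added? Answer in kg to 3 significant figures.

8.33 kg

Volume: 220,000 US gal × 3.785 L/gal = 832,700 L.
CYA to add: (35 − 25) = 10 mg/L × 832,700 L = 8327 g cyanuric acid.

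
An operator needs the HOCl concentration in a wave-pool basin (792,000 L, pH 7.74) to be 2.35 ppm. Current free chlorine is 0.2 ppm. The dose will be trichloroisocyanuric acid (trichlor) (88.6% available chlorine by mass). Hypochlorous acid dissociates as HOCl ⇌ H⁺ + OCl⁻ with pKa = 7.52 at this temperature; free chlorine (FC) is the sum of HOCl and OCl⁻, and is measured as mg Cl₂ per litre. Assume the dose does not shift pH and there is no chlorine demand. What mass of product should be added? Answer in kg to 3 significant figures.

5.41 kg

[OCl⁻]/[HOCl] = 10^(pH − pKa) = 10^(7.74 − 7.52) = 1.66; fraction as HOCl = 1/(1 + 1.66) = 0.376.
Free chlorine required for 2.35 ppm HOCl: 2.35 / 0.376 = 6.25 ppm.
FC to add: 6.25 − 0.2 = 6.05 mg/L as Cl₂.
Cl₂ equivalent: 6.05 mg/L × 792,000 L = 4792 g.
Product at 88.6% available Cl: 4792 / 0.886 = 5408 g.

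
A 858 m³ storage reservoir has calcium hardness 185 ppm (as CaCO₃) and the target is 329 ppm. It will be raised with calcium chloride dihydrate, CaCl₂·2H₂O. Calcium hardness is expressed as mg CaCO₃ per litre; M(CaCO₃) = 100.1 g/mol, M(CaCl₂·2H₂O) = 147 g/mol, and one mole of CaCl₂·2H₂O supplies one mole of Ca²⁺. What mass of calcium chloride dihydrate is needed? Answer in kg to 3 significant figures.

181 kg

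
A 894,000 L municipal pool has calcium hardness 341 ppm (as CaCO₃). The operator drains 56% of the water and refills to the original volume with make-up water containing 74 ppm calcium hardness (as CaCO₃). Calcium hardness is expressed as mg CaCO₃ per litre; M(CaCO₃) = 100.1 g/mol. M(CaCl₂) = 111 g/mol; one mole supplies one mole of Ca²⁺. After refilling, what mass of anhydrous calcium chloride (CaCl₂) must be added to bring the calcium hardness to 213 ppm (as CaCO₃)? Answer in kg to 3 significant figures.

After draining 56% and refilling: 341 × 0.44 + 74 × 0.56 = 191.48 ppm.
Deficit to target: 213 − 191.48 = 21.52 mg/L.
As CaCO₃: 21.52 mg/L × 894,000 L = 19,240 g; ÷ 100.1 = 192.2 mol Ca²⁺.
Mass: 192.2 × 111 = 21,330 g.

21.3 kg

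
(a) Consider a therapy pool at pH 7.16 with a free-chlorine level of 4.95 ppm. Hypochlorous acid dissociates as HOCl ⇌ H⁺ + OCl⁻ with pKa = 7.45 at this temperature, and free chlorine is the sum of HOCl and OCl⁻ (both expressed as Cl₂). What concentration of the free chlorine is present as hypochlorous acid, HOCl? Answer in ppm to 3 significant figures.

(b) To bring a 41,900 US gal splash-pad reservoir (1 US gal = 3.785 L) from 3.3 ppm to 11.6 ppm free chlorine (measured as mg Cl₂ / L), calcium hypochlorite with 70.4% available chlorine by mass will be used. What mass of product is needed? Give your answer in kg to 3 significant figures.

(a) [OCl⁻]/[HOCl] = 10^(pH − pKa) = 10^(7.16 − 7.45) = 10^-0.29 = 0.5129.
(a) Fraction as HOCl = 1 / (1 + 0.5129) = 0.661.
(a) HOCl = 0.661 × 4.95 ppm = 3.272 ppm.

(b) Volume: 41,900 US gal × 3.785 L/gal = 158,592 L.
(b) Chlorine deficit: 11.6 − 3.3 = 8.3 ppm = 8.3 mg/L as Cl₂.
(b) Cl₂ equivalent needed: 8.3 mg/L × 158,592 L = 1,316,000 mg = 1316 g.
(b) Product at 70.4% available chlorine: 1316 / 0.704 = 1870 g.

(a) 3.27 ppm; (b) 1.87 kg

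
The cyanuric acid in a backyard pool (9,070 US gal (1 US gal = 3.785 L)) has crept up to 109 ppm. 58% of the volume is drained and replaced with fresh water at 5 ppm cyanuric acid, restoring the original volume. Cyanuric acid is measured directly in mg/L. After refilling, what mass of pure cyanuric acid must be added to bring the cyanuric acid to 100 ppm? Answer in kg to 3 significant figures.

Volume: 9,070 US gal × 3.785 L/gal = 34,330 L.
After draining 58% and refilling: 109 × 0.42 + 5 × 0.58 = 48.68 ppm.
Deficit to target: 100 − 48.68 = 51.32 mg/L.
Mass: 51.32 mg/L × 34,330 L = 1762 g cyanuric acid.

1.76 kg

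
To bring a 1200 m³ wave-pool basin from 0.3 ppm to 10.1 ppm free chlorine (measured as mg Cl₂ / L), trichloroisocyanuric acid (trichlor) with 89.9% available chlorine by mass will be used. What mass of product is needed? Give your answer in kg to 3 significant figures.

Volume: 1200 m³ = 1,200,000 L.
Chlorine deficit: 10.1 − 0.3 = 9.8 ppm = 9.8 mg/L as Cl₂.
Cl₂ equivalent needed: 9.8 mg/L × 1,200,000 L = 11,760,000 mg = 11,760 g.
Product at 89.9% available chlorine: 11,760 / 0.899 = 13,080 g.

13.1 kg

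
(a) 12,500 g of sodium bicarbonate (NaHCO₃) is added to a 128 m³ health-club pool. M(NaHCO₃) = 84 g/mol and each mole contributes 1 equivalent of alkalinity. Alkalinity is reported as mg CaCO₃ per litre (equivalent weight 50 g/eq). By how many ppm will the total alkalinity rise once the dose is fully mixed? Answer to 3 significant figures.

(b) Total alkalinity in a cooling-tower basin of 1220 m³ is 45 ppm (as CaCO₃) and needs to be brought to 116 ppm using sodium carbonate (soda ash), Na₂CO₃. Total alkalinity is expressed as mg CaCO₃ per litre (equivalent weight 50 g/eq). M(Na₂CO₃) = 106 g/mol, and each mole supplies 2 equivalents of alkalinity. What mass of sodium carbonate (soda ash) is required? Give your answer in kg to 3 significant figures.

(a) 58.1 ppm; (b) 91.8 kg

(a) Volume: 128 m³ = 128,000 L.
(a) Moles of NaHCO₃: 12,500 g ÷ 84 g/mol = 148.8 mol → 148.8 eq of alkalinity.
(a) As CaCO₃: 148.8 eq × 50 g/eq = 7440 g.
(a) Rise: 7440 g / 128,000 L × 1000 = 58.13 mg/L.

(b) Volume: 1220 m³ = 1,220,000 L.
(b) Alkalinity to add: (116 − 45) = 71 mg/L as CaCO₃ × 1,220,000 L = 86,620 g as CaCO₃.
(b) Equivalents: 86,620 g ÷ 50 g/eq = 1732 eq.
(b) Each mole of Na₂CO₃ supplies 2 eq, so 1732 / 2 = 866.2 mol.
(b) Mass: 866.2 mol × 106 g/mol = 91,820 g.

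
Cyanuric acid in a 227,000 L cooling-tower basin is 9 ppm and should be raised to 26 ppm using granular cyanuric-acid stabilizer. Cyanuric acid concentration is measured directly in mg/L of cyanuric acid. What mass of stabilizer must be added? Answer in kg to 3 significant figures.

CYA to add: (26 − 9) = 17 mg/L × 227,000 L = 3859 g cyanuric acid.

3.86 kg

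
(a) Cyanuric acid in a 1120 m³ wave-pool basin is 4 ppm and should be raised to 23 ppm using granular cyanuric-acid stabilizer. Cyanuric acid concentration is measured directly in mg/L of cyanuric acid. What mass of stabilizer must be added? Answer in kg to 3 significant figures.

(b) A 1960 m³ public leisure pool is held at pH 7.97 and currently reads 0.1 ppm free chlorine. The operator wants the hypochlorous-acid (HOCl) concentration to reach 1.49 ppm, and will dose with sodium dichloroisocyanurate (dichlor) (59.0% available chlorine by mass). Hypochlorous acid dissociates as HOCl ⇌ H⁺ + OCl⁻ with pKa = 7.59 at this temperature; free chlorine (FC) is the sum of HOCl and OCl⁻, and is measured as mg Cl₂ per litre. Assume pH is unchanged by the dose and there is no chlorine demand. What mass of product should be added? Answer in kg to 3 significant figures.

(a) Volume: 1120 m³ = 1,120,000 L.
(a) CYA to add: (23 − 4) = 19 mg/L × 1,120,000 L = 21,280 g cyanuric acid.

(b) Volume: 1960 m³ = 1,960,000 L.
(b) [OCl⁻]/[HOCl] = 10^(pH − pKa) = 10^(7.97 − 7.59) = 2.399; fraction as HOCl = 1/(1 + 2.399) = 0.2942.
(b) Free chlorine required for 1.49 ppm HOCl: 1.49 / 0.2942 = 5.064 ppm.
(b) FC to add: 5.064 − 0.1 = 4.964 mg/L as Cl₂.
(b) Cl₂ equivalent: 4.964 mg/L × 1,960,000 L = 9730 g.
(b) Product at 59.0% available Cl: 9730 / 0.59 = 16,490 g.

(a) 21.3 kg; (b) 16.5 kg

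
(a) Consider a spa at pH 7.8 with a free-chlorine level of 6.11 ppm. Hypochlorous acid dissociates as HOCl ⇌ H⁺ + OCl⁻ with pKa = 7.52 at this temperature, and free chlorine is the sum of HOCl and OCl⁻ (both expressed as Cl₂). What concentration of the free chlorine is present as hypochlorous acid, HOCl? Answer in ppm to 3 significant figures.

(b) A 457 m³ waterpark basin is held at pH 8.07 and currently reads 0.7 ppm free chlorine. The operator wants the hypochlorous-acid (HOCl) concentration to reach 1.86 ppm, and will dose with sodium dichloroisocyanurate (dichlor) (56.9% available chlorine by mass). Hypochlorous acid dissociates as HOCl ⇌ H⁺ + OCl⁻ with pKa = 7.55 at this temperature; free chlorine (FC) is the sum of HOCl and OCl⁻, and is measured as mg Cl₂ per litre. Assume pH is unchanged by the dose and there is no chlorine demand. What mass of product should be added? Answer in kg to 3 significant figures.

(a) 2.10 ppm; (b) 5.88 kg

(a) [OCl⁻]/[HOCl] = 10^(pH − pKa) = 10^(7.8 − 7.52) = 10^0.28 = 1.905.
(a) Fraction as HOCl = 1 / (1 + 1.905) = 0.3442.
(a) HOCl = 0.3442 × 6.11 ppm = 2.103 ppm.

(b) Volume: 457 m³ = 457,000 L.
(b) [OCl⁻]/[HOCl] = 10^(pH − pKa) = 10^(8.07 − 7.55) = 3.311; fraction as HOCl = 1/(1 + 3.311) = 0.2319.
(b) Free chlorine required for 1.86 ppm HOCl: 1.86 / 0.2319 = 8.019 ppm.
(b) FC to add: 8.019 − 0.7 = 7.319 mg/L as Cl₂.
(b) Cl₂ equivalent: 7.319 mg/L × 457,000 L = 3345 g.
(b) Product at 56.9% available Cl: 3345 / 0.569 = 5878 g.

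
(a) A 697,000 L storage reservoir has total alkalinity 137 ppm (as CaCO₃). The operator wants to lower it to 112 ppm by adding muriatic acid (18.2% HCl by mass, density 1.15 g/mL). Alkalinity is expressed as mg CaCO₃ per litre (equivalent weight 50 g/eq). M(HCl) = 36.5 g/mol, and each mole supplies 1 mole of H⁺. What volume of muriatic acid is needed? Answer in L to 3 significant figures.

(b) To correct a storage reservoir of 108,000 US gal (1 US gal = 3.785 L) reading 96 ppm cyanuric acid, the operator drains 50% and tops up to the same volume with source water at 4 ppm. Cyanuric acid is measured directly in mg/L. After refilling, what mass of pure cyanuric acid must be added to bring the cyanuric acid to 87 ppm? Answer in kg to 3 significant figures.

(a) Alkalinity to neutralize: (137 − 112) = 25 mg/L as CaCO₃ × 697,000 L = 17,420 g as CaCO₃.
(a) Equivalents of H⁺ required: 17,420 ÷ 50 g/eq = 348.5 eq = 348.5 mol HCl.
(a) Mass of HCl: 348.5 × 36.5 = 12,720 g.
(a) Mass of 18.2% solution: 12,720 / 0.182 = 69,890 g.
(a) Volume: 69,890 g ÷ 1.15 g/mL = 60,780 mL.

(b) Volume: 108,000 US gal × 3.785 L/gal = 408,780 L.
(b) After draining 50% and refilling: 96 × 0.50 + 4 × 0.50 = 50 ppm.
(b) Deficit to target: 87 − 50 = 37 mg/L.
(b) Mass: 37 mg/L × 408,780 L = 15,120 g cyanuric acid.

(a) 60.8 L; (b) 15.1 kg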